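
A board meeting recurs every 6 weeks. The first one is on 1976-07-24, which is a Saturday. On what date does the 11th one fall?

1977-09-17

The 11th occurrence is 10 intervals after the first: 10 × 42 = 420 days after 1976-07-24.
July has 31 days — 7 days to the end of July leaves 413.
From end of July to end of 1976 is 153 days (260 left).
January has 31 days (229 left).
February has 28 days (201 left).
March has 31 days (170 left).
April has 30 days (140 left).
May has 31 days (109 left).
June has 30 days (79 left).
July has 31 days (48 left).
August has 31 days (17 left).
17 days into September → 1977-09-17.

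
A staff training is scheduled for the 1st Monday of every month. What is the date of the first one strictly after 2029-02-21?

February 2029 starts on a Thursday, so its 1st Monday is 2029-02-05 (4 days in).
That is not after 2029-02-21, so look at March 2029.
March 2029 starts on a Thursday, so its 1st Monday is 2029-03-05 (4 days in).

2029-03-05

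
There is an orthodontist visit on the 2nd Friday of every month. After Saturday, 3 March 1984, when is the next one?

March 1984 starts on a Thursday; its first Friday is the 2nd, so the 2nd Friday is the 9th — 9 March 1984.
9 March 1984 is after 3 March 1984, so that is the next one.

9 March 1984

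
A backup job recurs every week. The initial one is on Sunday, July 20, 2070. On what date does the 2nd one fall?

July 27, 2070

The 2nd occurrence is 1 interval after the first: 1 × 7 = 7 days after July 20, 2070.
7 days later is July 27, 2070.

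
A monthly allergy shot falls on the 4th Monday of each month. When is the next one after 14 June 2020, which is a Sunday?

June 2020 starts on a Monday; its first Monday is the 1st, so the 4th Monday is the 22nd — 22 June 2020.
22 June 2020 is after 14 June 2020, so that is the next one.

22 June 2020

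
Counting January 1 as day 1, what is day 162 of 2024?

2024-06-10

January has 31 days (162 − 31 = 131 remain).
February has 29 days (131 − 29 = 102 remain).
March has 31 days (102 − 31 = 71 remain).
April has 30 days (71 − 30 = 41 remain).
May has 31 days (41 − 31 = 10 remain).
10 into June → June 10.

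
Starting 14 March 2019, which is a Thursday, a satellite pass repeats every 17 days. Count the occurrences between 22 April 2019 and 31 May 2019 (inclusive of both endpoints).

Occurrences land 17·i days after 14 March 2019 for i = 0, 1, 2, …
22 April 2019 is 39 days after the start; 39 ÷ 17 = 2 remainder 5; since the remainder is 5, round up to i = 3. First occurrence in the window: #4 on 4 May 2019 (3×17 = 51 days in).
31 May 2019 is 78 days after the start; 78 ÷ 17 = 4 remainder 10. Last occurrence in the window: #5 on 21 May 2019.
Occurrences #4 through #5: 2 in total.

2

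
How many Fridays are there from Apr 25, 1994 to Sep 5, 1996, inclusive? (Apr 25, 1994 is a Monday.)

Apr 25, 1994 is a Monday; the first Friday on or after it is Apr 29, 1994 (4 days later).
From Apr 29, 1994 to Sep 5, 1996: 246 + 365 + 249 = 860 days (rest of 1994, 1995, to Sep 5, 1996 in 1996).
860 ÷ 7 = 122 full weeks with remainder 6, so 122 more Fridays after the first → 123.

123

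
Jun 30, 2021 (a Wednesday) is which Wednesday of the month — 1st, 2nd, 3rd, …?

Day 30 falls in week ⌈30/7⌉ of the month.
Days 1–7 hold the 1st Wednesday, 8–14 the 2nd, 15–21 the 3rd, 22–28 the 4th, 29–31 the 5th.
30 is in the range for the 5th.

5th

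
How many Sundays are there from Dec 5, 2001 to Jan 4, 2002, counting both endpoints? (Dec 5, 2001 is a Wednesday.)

4

Dec 5, 2001 is a Wednesday; the first Sunday on or after it is Dec 9, 2001 (4 days later).
From Dec 9, 2001 to Jan 4, 2002: 22 + 4 = 26 days (rest of Dec, Jan).
26 ÷ 7 = 3 full weeks with remainder 5, so 3 more Sundays after the first → 4.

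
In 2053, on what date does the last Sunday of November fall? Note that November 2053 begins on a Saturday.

November 30, 2053

November 2053 begins on a Saturday, so the first Sunday is November 2 (1 day later).
November 2053 has 30 days. Adding weeks: 2, 9, 16, 23, 30 — the last one ≤ 30 is the 30th.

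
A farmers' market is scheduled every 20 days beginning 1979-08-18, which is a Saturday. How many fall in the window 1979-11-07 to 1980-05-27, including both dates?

10

Occurrences land 20·i days after 1979-08-18 for i = 0, 1, 2, …
1979-11-07 is 81 days after the start; 81 ÷ 20 = 4 remainder 1; since the remainder is 1, round up to i = 5. First occurrence in the window: #6 on 1979-11-26 (5×20 = 100 days in).
1980-05-27 is 283 days after the start; 283 ÷ 20 = 14 remainder 3. Last occurrence in the window: #15 on 1980-05-24.
Occurrences #6 through #15: 10 in total.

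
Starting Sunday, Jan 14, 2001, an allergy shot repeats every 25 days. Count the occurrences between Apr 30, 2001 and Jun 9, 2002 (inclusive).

Occurrences land 25·i days after Jan 14, 2001 for i = 0, 1, 2, …
Apr 30, 2001 is 106 days after the start; 106 ÷ 25 = 4 remainder 6; since the remainder is 6, round up to i = 5. First occurrence in the window: #6 on May 19, 2001 (5×25 = 125 days in).
Jun 9, 2002 is 511 days after the start; 511 ÷ 25 = 20 remainder 11. Last occurrence in the window: #21 on May 29, 2002.
Occurrences #6 through #21: 16 in total.

16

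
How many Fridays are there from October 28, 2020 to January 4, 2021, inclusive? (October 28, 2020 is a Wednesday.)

October 28, 2020 is a Wednesday; the first Friday on or after it is October 30, 2020 (2 days later).
From October 30, 2020 to January 4, 2021: 1 + 30 + 31 + 4 = 66 days (rest of October, November, December, January).
66 ÷ 7 = 9 full weeks with remainder 3, so 9 more Fridays after the first → 10.

10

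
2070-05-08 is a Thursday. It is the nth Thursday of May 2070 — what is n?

2nd

Day 8 falls in week ⌈8/7⌉ of the month.
Days 1–7 hold the 1st Thursday, 8–14 the 2nd, 15–21 the 3rd, 22–28 the 4th, 29–31 the 5th.
8 is in the range for the 2nd.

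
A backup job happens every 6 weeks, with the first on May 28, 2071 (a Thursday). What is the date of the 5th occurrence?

The 5th occurrence is 4 intervals after the first: 4 × 42 = 168 days after May 28, 2071.
May has 31 days — 3 days to the end of May leaves 165.
Jun has 30 days (135 left).
Jul has 31 days (104 left).
Aug has 31 days (73 left).
Sep has 30 days (43 left).
Oct has 31 days (12 left).
12 days into Nov → Nov 12, 2071.

Nov 12, 2071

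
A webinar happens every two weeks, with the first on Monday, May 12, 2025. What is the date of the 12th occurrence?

The 12th occurrence is 11 intervals after the first: 11 × 14 = 154 days after May 12, 2025.
May has 31 days — 19 days to the end of May leaves 135.
June has 30 days (105 left).
July has 31 days (74 left).
August has 31 days (43 left).
September has 30 days (13 left).
13 days into October → October 13, 2025.

October 13, 2025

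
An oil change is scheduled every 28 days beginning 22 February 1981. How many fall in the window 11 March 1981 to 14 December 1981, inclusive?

Occurrences land 28·i days after 22 February 1981 for i = 0, 1, 2, …
11 March 1981 is 17 days after the start; 17 ÷ 28 = 0 remainder 17; since the remainder is 17, round up to i = 1. First occurrence in the window: #2 on 22 March 1981 (1×28 = 28 days in).
14 December 1981 is 295 days after the start; 295 ÷ 28 = 10 remainder 15. Last occurrence in the window: #11 on 29 November 1981.
Occurrences #2 through #11: 10 in total.

10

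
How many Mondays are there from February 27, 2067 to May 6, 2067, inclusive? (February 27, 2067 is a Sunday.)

10

February 27, 2067 is a Sunday; the first Monday on or after it is February 28, 2067 (1 day later).
From February 28, 2067 to May 6, 2067: 0 + 31 + 30 + 6 = 67 days (rest of February, March, April, May).
67 ÷ 7 = 9 full weeks with remainder 4, so 9 more Mondays after the first → 10.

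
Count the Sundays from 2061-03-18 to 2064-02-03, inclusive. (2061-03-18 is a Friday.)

2061-03-18 is a Friday; the first Sunday on or after it is 2061-03-20 (2 days later).
From 2061-03-20 to 2064-02-03: 286 + 365 + 365 + 34 = 1050 days (rest of 2061, 2062, 2063, to 2064-02-03 in 2064).
1050 ÷ 7 = 150 full weeks with remainder 0, so 150 more Sundays after the first → 151.

151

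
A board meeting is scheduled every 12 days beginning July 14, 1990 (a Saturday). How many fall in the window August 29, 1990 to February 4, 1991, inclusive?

14

Occurrences land 12·i days after July 14, 1990 for i = 0, 1, 2, …
August 29, 1990 is 46 days after the start; 46 ÷ 12 = 3 remainder 10; since the remainder is 10, round up to i = 4. First occurrence in the window: #5 on August 31, 1990 (4×12 = 48 days in).
February 4, 1991 is 205 days after the start; 205 ÷ 12 = 17 remainder 1. Last occurrence in the window: #18 on February 3, 1991.
Occurrences #5 through #18: 14 in total.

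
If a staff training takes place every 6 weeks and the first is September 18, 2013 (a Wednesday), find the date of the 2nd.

The 2nd occurrence is 1 interval after the first: 1 × 42 = 42 days after September 18, 2013.
September has 30 days — 12 days to the end of September leaves 30.
30 days into October → October 30, 2013.

October 30, 2013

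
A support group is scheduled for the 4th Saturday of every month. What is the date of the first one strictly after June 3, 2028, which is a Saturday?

June 2028 starts on a Thursday; its first Saturday is the 3rd, so the 4th Saturday is the 24th — June 24, 2028.
June 24, 2028 is after June 3, 2028, so that is the next one.

June 24, 2028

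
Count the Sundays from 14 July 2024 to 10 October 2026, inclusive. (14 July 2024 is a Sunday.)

14 July 2024 is a Sunday; the first Sunday on or after it is 14 July 2024.
From 14 July 2024 to 10 October 2026: 170 + 365 + 283 = 818 days (rest of 2024, 2025, to 10 October 2026 in 2026).
818 ÷ 7 = 116 full weeks with remainder 6, so 116 more Sundays after the first → 117.

117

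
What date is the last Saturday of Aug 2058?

Aug 2058 begins on a Thursday, so the first Saturday is Aug 3 (2 days later).
Aug 2058 has 31 days. Adding weeks: 3, 10, 17, 24, 31 — the last one ≤ 31 is the 31st.

Aug 31, 2058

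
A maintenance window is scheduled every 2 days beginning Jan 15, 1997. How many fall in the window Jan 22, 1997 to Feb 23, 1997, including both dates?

Occurrences land 2·i days after Jan 15, 1997 for i = 0, 1, 2, …
Jan 22, 1997 is 7 days after the start; 7 ÷ 2 = 3 remainder 1; since the remainder is 1, round up to i = 4. First occurrence in the window: #5 on Jan 23, 1997 (4×2 = 8 days in).
Feb 23, 1997 is 39 days after the start; 39 ÷ 2 = 19 remainder 1. Last occurrence in the window: #20 on Feb 22, 1997.
Occurrences #5 through #20: 16 in total.

16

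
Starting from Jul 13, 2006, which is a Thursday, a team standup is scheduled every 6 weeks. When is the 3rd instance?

Oct 5, 2006

The 3rd occurrence is 2 intervals after the first: 2 × 42 = 84 days after Jul 13, 2006.
Jul has 31 days — 18 days to the end of Jul leaves 66.
Aug has 31 days (35 left).
Sep has 30 days (5 left).
5 days into Oct → Oct 5, 2006.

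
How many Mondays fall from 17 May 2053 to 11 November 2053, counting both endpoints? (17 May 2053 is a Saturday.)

17 May 2053 is a Saturday; the first Monday on or after it is 19 May 2053 (2 days later).
From 19 May 2053 to 11 November 2053: 12 + 30 + 31 + 31 + 30 + 31 + 11 = 176 days (rest of May, June, July, August, September, October, November).
176 ÷ 7 = 25 full weeks with remainder 1, so 25 more Mondays after the first → 26.

26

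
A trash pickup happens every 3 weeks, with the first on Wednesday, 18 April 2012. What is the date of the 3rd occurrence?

30 May 2012

The 3rd occurrence is 2 intervals after the first: 2 × 21 = 42 days after 18 April 2012.
April has 30 days — 12 days to the end of April leaves 30.
30 days into May → 30 May 2012.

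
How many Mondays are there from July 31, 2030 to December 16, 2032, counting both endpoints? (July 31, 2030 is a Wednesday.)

124

July 31, 2030 is a Wednesday; the first Monday on or after it is August 5, 2030 (5 days later).
From August 5, 2030 to December 16, 2032: 148 + 365 + 351 = 864 days (rest of 2030, 2031, to December 16, 2032 in 2032).
864 ÷ 7 = 123 full weeks with remainder 3, so 123 more Mondays after the first → 124.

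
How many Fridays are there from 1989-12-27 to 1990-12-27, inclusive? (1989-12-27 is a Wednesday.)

1989-12-27 is a Wednesday; the first Friday on or after it is 1989-12-29 (2 days later).
From 1989-12-29 to 1990-12-27: 2 + 361 = 363 days (rest of 1989, to 1990-12-27 in 1990).
363 ÷ 7 = 51 full weeks with remainder 6, so 51 more Fridays after the first → 52.

52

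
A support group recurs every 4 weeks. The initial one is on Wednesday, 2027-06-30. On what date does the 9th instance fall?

The 9th occurrence is 8 intervals after the first: 8 × 28 = 224 days after 2027-06-30.
June has 30 days — 0 days to the end of June leaves 224.
July has 31 days (193 left).
August has 31 days (162 left).
September has 30 days (132 left).
October has 31 days (101 left).
November has 30 days (71 left).
December has 31 days (40 left).
January has 31 days (9 left).
9 days into February → 2028-02-09.

2028-02-09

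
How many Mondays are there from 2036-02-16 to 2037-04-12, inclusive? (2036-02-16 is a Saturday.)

2036-02-16 is a Saturday; the first Monday on or after it is 2036-02-18 (2 days later).
From 2036-02-18 to 2037-04-12: 317 + 102 = 419 days (rest of 2036, to 2037-04-12 in 2037).
419 ÷ 7 = 59 full weeks with remainder 6, so 59 more Mondays after the first → 60.

60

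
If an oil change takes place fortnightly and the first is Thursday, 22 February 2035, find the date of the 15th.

The 15th occurrence is 14 intervals after the first: 14 × 14 = 196 days after 22 February 2035.
February has 28 days — 6 days to the end of February leaves 190.
March has 31 days (159 left).
April has 30 days (129 left).
May has 31 days (98 left).
June has 30 days (68 left).
July has 31 days (37 left).
August has 31 days (6 left).
6 days into September → 6 September 2035.

6 September 2035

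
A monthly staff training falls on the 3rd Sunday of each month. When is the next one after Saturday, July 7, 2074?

July 2074 starts on a Sunday; its first Sunday is the 1st, so the 3rd Sunday is the 15th — July 15, 2074.
July 15, 2074 is after July 7, 2074, so that is the next one.

July 15, 2074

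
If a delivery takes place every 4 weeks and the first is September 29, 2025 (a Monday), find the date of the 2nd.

October 27, 2025

The 2nd occurrence is 1 interval after the first: 1 × 28 = 28 days after September 29, 2025.
September has 30 days — 1 day to the end of September leaves 27.
27 days into October → October 27, 2025.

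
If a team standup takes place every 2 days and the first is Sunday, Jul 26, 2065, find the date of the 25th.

Sep 12, 2065

The 25th occurrence is 24 intervals after the first: 24 × 2 = 48 days after Jul 26, 2065.
Jul has 31 days — 5 days to the end of Jul leaves 43.
Aug has 31 days (12 left).
12 days into Sep → Sep 12, 2065.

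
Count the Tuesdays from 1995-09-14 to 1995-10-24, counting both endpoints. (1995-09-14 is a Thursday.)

1995-09-14 is a Thursday; the first Tuesday on or after it is 1995-09-19 (5 days later).
From 1995-09-19 to 1995-10-24: 11 + 24 = 35 days (rest of September, October).
35 ÷ 7 = 5 full weeks with remainder 0, so 5 more Tuesdays after the first → 6.

6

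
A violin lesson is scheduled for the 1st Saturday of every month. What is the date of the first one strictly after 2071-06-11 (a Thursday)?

June 2071 starts on a Monday, so its 1st Saturday is 2071-06-06 (5 days in).
That is not after 2071-06-11, so look at July 2071.
July 2071 starts on a Wednesday, so its 1st Saturday is 2071-07-04 (3 days in).

2071-07-04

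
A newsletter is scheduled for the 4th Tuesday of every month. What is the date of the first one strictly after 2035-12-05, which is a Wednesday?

2035-12-25

December 2035 starts on a Saturday; its first Tuesday is the 4th, so the 4th Tuesday is the 25th — 2035-12-25.
2035-12-25 is after 2035-12-05, so that is the next one.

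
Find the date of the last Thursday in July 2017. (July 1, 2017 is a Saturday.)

2017-07-27

July 2017 begins on a Saturday, so the first Thursday is July 6 (5 days later).
July 2017 has 31 days. Adding weeks: 6, 13, 20, 27 — the last one ≤ 31 is the 27th.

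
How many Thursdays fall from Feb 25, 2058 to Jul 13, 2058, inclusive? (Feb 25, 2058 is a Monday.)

20

Feb 25, 2058 is a Monday; the first Thursday on or after it is Feb 28, 2058 (3 days later).
From Feb 28, 2058 to Jul 13, 2058: 0 + 31 + 30 + 31 + 30 + 13 = 135 days (rest of Feb, Mar, Apr, May, Jun, Jul).
135 ÷ 7 = 19 full weeks with remainder 2, so 19 more Thursdays after the first → 20.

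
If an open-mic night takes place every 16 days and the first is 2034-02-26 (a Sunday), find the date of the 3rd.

The 3rd occurrence is 2 intervals after the first: 2 × 16 = 32 days after 2034-02-26.
February has 28 days — 2 days to the end of February leaves 30.
30 days into March → 2034-03-30.

2034-03-30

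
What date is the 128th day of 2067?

May 8, 2067

Jan has 31 days (128 − 31 = 97 remain).
Feb has 28 days (97 − 28 = 69 remain).
Mar has 31 days (69 − 31 = 38 remain).
Apr has 30 days (38 − 30 = 8 remain).
8 into May → May 8.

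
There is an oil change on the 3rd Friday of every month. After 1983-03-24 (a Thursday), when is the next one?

March 1983 starts on a Tuesday; its first Friday is the 4th, so the 3rd Friday is the 18th — 1983-03-18.
That is not after 1983-03-24, so look at April 1983.
April 1983 starts on a Friday; its first Friday is the 1st, so the 3rd Friday is the 15th — 1983-04-15.

1983-04-15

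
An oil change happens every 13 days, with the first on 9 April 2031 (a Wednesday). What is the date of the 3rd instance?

The 3rd occurrence is 2 intervals after the first: 2 × 13 = 26 days after 9 April 2031.
April has 30 days — 21 days to the end of April leaves 5.
5 days into May → 5 May 2031.

5 May 2031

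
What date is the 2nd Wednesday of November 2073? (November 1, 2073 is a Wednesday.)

November 8, 2073

November 2073 begins on a Wednesday, so the first Wednesday is November 1.
The 2nd Wednesday is 1 weeks later: 1 + 7 = 8.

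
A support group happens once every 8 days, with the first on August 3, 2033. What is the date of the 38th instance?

The 38th occurrence is 37 intervals after the first: 37 × 8 = 296 days after August 3, 2033.
August has 31 days — 28 days to the end of August leaves 268.
September has 30 days (238 left).
October has 31 days (207 left).
November has 30 days (177 left).
December has 31 days (146 left).
January has 31 days (115 left).
February has 28 days (87 left).
March has 31 days (56 left).
April has 30 days (26 left).
26 days into May → May 26, 2034.

May 26, 2034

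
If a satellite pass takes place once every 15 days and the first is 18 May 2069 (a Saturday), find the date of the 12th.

30 October 2069

The 12th occurrence is 11 intervals after the first: 11 × 15 = 165 days after 18 May 2069.
May has 31 days — 13 days to the end of May leaves 152.
June has 30 days (122 left).
July has 31 days (91 left).
August has 31 days (60 left).
September has 30 days (30 left).
30 days into October → 30 October 2069.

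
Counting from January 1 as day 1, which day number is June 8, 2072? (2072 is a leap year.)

160

Days in months before June: 31 + 29 + 31 + 30 + 31 = 152.
Plus 8 days into June → day 160.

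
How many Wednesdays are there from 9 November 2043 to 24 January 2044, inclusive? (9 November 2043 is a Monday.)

11

9 November 2043 is a Monday; the first Wednesday on or after it is 11 November 2043 (2 days later).
From 11 November 2043 to 24 January 2044: 19 + 31 + 24 = 74 days (rest of November, December, January).
74 ÷ 7 = 10 full weeks with remainder 4, so 10 more Wednesdays after the first → 11.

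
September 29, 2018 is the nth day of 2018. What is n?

272

Days in months before September: 31 + 28 + 31 + 30 + 31 + 30 + 31 + 31 = 243.
Plus 29 days into September → day 272.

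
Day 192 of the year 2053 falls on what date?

Jul 11, 2053

Jan has 31 days (192 − 31 = 161 remain).
Feb has 28 days (161 − 28 = 133 remain).
Mar has 31 days (133 − 31 = 102 remain).
Apr has 30 days (102 − 30 = 72 remain).
May has 31 days (72 − 31 = 41 remain).
Jun has 30 days (41 − 30 = 11 remain).
11 into Jul → Jul 11.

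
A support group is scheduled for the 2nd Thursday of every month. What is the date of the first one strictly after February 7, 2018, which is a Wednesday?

February 2018 starts on a Thursday; its first Thursday is the 1st, so the 2nd Thursday is the 8th — February 8, 2018.
February 8, 2018 is after February 7, 2018, so that is the next one.

February 8, 2018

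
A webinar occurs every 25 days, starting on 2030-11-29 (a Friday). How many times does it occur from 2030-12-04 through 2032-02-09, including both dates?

17

Occurrences land 25·i days after 2030-11-29 for i = 0, 1, 2, …
2030-12-04 is 5 days after the start; 5 ÷ 25 = 0 remainder 5; since the remainder is 5, round up to i = 1. First occurrence in the window: #2 on 2030-12-24 (1×25 = 25 days in).
2032-02-09 is 437 days after the start; 437 ÷ 25 = 17 remainder 12. Last occurrence in the window: #18 on 2032-01-28.
Occurrences #2 through #18: 17 in total.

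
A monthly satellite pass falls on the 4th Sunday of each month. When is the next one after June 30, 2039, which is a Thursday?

July 24, 2039

June 2039 starts on a Wednesday; its first Sunday is the 5th, so the 4th Sunday is the 26th — June 26, 2039.
That is not after June 30, 2039, so look at July 2039.
July 2039 starts on a Friday; its first Sunday is the 3rd, so the 4th Sunday is the 24th — July 24, 2039.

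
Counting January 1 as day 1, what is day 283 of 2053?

Jan has 31 days (283 − 31 = 252 remain).
Feb has 28 days (252 − 28 = 224 remain).
Mar has 31 days (224 − 31 = 193 remain).
Apr has 30 days (193 − 30 = 163 remain).
May has 31 days (163 − 31 = 132 remain).
Jun has 30 days (132 − 30 = 102 remain).
Jul has 31 days (102 − 31 = 71 remain).
Aug has 31 days (71 − 31 = 40 remain).
Sep has 30 days (40 − 30 = 10 remain).
10 into Oct → Oct 10.

Oct 10, 2053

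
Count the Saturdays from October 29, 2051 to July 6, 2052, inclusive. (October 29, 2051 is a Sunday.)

36

October 29, 2051 is a Sunday; the first Saturday on or after it is November 4, 2051 (6 days later).
From November 4, 2051 to July 6, 2052: 26 + 31 + 31 + 29 + 31 + 30 + 31 + 30 + 6 = 245 days (rest of November, December, January, February, March, April, May, June, July).
245 ÷ 7 = 35 full weeks with remainder 0, so 35 more Saturdays after the first → 36.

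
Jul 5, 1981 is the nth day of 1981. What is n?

186

Days in months before Jul: 31 + 28 + 31 + 30 + 31 + 30 = 181.
Plus 5 days into Jul → day 186.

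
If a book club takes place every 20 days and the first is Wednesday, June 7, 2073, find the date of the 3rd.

July 17, 2073

The 3rd occurrence is 2 intervals after the first: 2 × 20 = 40 days after June 7, 2073.
June has 30 days — 23 days to the end of June leaves 17.
17 days into July → July 17, 2073.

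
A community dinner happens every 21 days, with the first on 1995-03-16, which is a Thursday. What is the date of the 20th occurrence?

1996-04-18

The 20th occurrence is 19 intervals after the first: 19 × 21 = 399 days after 1995-03-16.
March has 31 days — 15 days to the end of March leaves 384.
April has 30 days (354 left).
May has 31 days (323 left).
June has 30 days (293 left).
July has 31 days (262 left).
August has 31 days (231 left).
September has 30 days (201 left).
October has 31 days (170 left).
November has 30 days (140 left).
December has 31 days (109 left).
January has 31 days (78 left).
February has 29 days (49 left).
March has 31 days (18 left).
18 days into April → 1996-04-18.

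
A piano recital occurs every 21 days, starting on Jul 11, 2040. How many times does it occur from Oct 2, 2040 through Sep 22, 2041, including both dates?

Occurrences land 21·i days after Jul 11, 2040 for i = 0, 1, 2, …
Oct 2, 2040 is 83 days after the start; 83 ÷ 21 = 3 remainder 20; since the remainder is 20, round up to i = 4. First occurrence in the window: #5 on Oct 3, 2040 (4×21 = 84 days in).
Sep 22, 2041 is 438 days after the start; 438 ÷ 21 = 20 remainder 18. Last occurrence in the window: #21 on Sep 4, 2041.
Occurrences #5 through #21: 17 in total.

17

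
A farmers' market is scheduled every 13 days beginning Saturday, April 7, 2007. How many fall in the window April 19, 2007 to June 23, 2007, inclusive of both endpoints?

Occurrences land 13·i days after April 7, 2007 for i = 0, 1, 2, …
April 19, 2007 is 12 days after the start; 12 ÷ 13 = 0 remainder 12; since the remainder is 12, round up to i = 1. First occurrence in the window: #2 on April 20, 2007 (1×13 = 13 days in).
June 23, 2007 is 77 days after the start; 77 ÷ 13 = 5 remainder 12. Last occurrence in the window: #6 on June 11, 2007.
Occurrences #2 through #6: 5 in total.

5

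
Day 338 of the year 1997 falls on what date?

January has 31 days (338 − 31 = 307 remain).
February has 28 days (307 − 28 = 279 remain).
March has 31 days (279 − 31 = 248 remain).
April has 30 days (248 − 30 = 218 remain).
May has 31 days (218 − 31 = 187 remain).
June has 30 days (187 − 30 = 157 remain).
July has 31 days (157 − 31 = 126 remain).
August has 31 days (126 − 31 = 95 remain).
September has 30 days (95 − 30 = 65 remain).
October has 31 days (65 − 31 = 34 remain).
November has 30 days (34 − 30 = 4 remain).
4 into December → December 4.

December 4, 1997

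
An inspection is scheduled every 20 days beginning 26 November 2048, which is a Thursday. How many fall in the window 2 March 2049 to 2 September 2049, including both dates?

Occurrences land 20·i days after 26 November 2048 for i = 0, 1, 2, …
2 March 2049 is 96 days after the start; 96 ÷ 20 = 4 remainder 16; since the remainder is 16, round up to i = 5. First occurrence in the window: #6 on 6 March 2049 (5×20 = 100 days in).
2 September 2049 is 280 days after the start; 280 ÷ 20 = 14 remainder 0. Last occurrence in the window: #15 on 2 September 2049.
Occurrences #6 through #15: 10 in total.

10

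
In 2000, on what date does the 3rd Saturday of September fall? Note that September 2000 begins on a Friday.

2000-09-16

September 2000 begins on a Friday, so the first Saturday is September 2 (1 day later).
The 3rd Saturday is 2 weeks later: 2 + 14 = 16.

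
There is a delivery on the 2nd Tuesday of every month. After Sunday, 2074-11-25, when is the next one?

November 2074 starts on a Thursday; its first Tuesday is the 6th, so the 2nd Tuesday is the 13th — 2074-11-13.
That is not after 2074-11-25, so look at December 2074.
December 2074 starts on a Saturday; its first Tuesday is the 4th, so the 2nd Tuesday is the 11th — 2074-12-11.

2074-12-11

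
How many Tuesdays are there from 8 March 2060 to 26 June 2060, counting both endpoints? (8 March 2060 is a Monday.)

8 March 2060 is a Monday; the first Tuesday on or after it is 9 March 2060 (1 day later).
From 9 March 2060 to 26 June 2060: 22 + 30 + 31 + 26 = 109 days (rest of March, April, May, June).
109 ÷ 7 = 15 full weeks with remainder 4, so 15 more Tuesdays after the first → 16.

16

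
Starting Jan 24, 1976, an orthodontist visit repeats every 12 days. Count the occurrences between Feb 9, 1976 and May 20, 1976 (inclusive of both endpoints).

8

Occurrences land 12·i days after Jan 24, 1976 for i = 0, 1, 2, …
Feb 9, 1976 is 16 days after the start; 16 ÷ 12 = 1 remainder 4; since the remainder is 4, round up to i = 2. First occurrence in the window: #3 on Feb 17, 1976 (2×12 = 24 days in).
May 20, 1976 is 117 days after the start; 117 ÷ 12 = 9 remainder 9. Last occurrence in the window: #10 on May 11, 1976.
Occurrences #3 through #10: 8 in total.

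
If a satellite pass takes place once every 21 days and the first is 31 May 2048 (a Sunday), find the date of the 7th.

The 7th occurrence is 6 intervals after the first: 6 × 21 = 126 days after 31 May 2048.
May has 31 days — 0 days to the end of May leaves 126.
June has 30 days (96 left).
July has 31 days (65 left).
August has 31 days (34 left).
September has 30 days (4 left).
4 days into October → 4 October 2048.

4 October 2048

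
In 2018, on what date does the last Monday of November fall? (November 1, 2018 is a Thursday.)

26 November 2018

November 2018 begins on a Thursday, so the first Monday is November 5 (4 days later).
November 2018 has 30 days. Adding weeks: 5, 12, 19, 26 — the last one ≤ 30 is the 26th.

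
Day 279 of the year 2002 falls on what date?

6 October 2002

January has 31 days (279 − 31 = 248 remain).
February has 28 days (248 − 28 = 220 remain).
March has 31 days (220 − 31 = 189 remain).
April has 30 days (189 − 30 = 159 remain).
May has 31 days (159 − 31 = 128 remain).
June has 30 days (128 − 30 = 98 remain).
July has 31 days (98 − 31 = 67 remain).
August has 31 days (67 − 31 = 36 remain).
September has 30 days (36 − 30 = 6 remain).
6 into October → October 6.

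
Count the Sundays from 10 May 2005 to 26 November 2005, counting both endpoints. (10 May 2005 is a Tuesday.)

28

10 May 2005 is a Tuesday; the first Sunday on or after it is 15 May 2005 (5 days later).
From 15 May 2005 to 26 November 2005: 16 + 30 + 31 + 31 + 30 + 31 + 26 = 195 days (rest of May, June, July, August, September, October, November).
195 ÷ 7 = 27 full weeks with remainder 6, so 27 more Sundays after the first → 28.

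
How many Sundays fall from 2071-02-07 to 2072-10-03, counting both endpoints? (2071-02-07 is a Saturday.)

2071-02-07 is a Saturday; the first Sunday on or after it is 2071-02-08 (1 day later).
From 2071-02-08 to 2072-10-03: 326 + 277 = 603 days (rest of 2071, to 2072-10-03 in 2072).
603 ÷ 7 = 86 full weeks with remainder 1, so 86 more Sundays after the first → 87.

87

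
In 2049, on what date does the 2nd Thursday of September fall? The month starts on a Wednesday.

September 9, 2049

September 2049 begins on a Wednesday, so the first Thursday is September 2 (1 day later).
The 2nd Thursday is 1 weeks later: 2 + 7 = 9.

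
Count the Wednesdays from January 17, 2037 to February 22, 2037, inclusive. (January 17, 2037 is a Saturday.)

5

January 17, 2037 is a Saturday; the first Wednesday on or after it is January 21, 2037 (4 days later).
From January 21, 2037 to February 22, 2037: 10 + 22 = 32 days (rest of January, February).
32 ÷ 7 = 4 full weeks with remainder 4, so 4 more Wednesdays after the first → 5.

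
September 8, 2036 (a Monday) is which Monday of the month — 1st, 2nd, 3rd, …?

2nd

Day 8 falls in week ⌈8/7⌉ of the month.
Days 1–7 hold the 1st Monday, 8–14 the 2nd, 15–21 the 3rd, 22–28 the 4th, 29–31 the 5th.
8 is in the range for the 2nd.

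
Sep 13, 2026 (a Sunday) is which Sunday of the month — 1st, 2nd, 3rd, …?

Day 13 falls in week ⌈13/7⌉ of the month.
Days 1–7 hold the 1st Sunday, 8–14 the 2nd, 15–21 the 3rd, 22–28 the 4th, 29–31 the 5th.
13 is in the range for the 2nd.

2nd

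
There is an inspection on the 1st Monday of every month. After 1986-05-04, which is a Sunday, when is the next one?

1986-05-05

May 1986 starts on a Thursday, so its 1st Monday is 1986-05-05 (4 days in).
1986-05-05 is after 1986-05-04, so that is the next one.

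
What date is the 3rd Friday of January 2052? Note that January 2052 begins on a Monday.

January 2052 begins on a Monday, so the first Friday is January 5 (4 days later).
The 3rd Friday is 2 weeks later: 5 + 14 = 19.

2052-01-19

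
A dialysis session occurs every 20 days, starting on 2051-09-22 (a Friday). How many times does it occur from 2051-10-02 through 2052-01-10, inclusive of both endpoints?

5

Occurrences land 20·i days after 2051-09-22 for i = 0, 1, 2, …
2051-10-02 is 10 days after the start; 10 ÷ 20 = 0 remainder 10; since the remainder is 10, round up to i = 1. First occurrence in the window: #2 on 2051-10-12 (1×20 = 20 days in).
2052-01-10 is 110 days after the start; 110 ÷ 20 = 5 remainder 10. Last occurrence in the window: #6 on 2051-12-31.
Occurrences #2 through #6: 5 in total.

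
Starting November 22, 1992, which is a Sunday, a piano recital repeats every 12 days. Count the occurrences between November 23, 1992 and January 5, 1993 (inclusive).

3

Occurrences land 12·i days after November 22, 1992 for i = 0, 1, 2, …
November 23, 1992 is 1 day after the start; 1 ÷ 12 = 0 remainder 1; since the remainder is 1, round up to i = 1. First occurrence in the window: #2 on December 4, 1992 (1×12 = 12 days in).
January 5, 1993 is 44 days after the start; 44 ÷ 12 = 3 remainder 8. Last occurrence in the window: #4 on December 28, 1992.
Occurrences #2 through #4: 3 in total.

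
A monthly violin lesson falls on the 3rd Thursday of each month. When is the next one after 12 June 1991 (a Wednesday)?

20 June 1991

June 1991 starts on a Saturday; its first Thursday is the 6th, so the 3rd Thursday is the 20th — 20 June 1991.
20 June 1991 is after 12 June 1991, so that is the next one.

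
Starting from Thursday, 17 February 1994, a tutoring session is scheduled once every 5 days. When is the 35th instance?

6 August 1994

The 35th occurrence is 34 intervals after the first: 34 × 5 = 170 days after 17 February 1994.
February has 28 days — 11 days to the end of February leaves 159.
March has 31 days (128 left).
April has 30 days (98 left).
May has 31 days (67 left).
June has 30 days (37 left).
July has 31 days (6 left).
6 days into August → 6 August 1994.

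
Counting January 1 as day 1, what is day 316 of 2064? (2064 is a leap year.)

November 11, 2064

January has 31 days (316 − 31 = 285 remain).
February has 29 days (285 − 29 = 256 remain).
March has 31 days (256 − 31 = 225 remain).
April has 30 days (225 − 30 = 195 remain).
May has 31 days (195 − 31 = 164 remain).
June has 30 days (164 − 30 = 134 remain).
July has 31 days (134 − 31 = 103 remain).
August has 31 days (103 − 31 = 72 remain).
September has 30 days (72 − 30 = 42 remain).
October has 31 days (42 − 31 = 11 remain).
11 into November → November 11.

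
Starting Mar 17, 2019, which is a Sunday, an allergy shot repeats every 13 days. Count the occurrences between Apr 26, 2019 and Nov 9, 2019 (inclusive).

15

Occurrences land 13·i days after Mar 17, 2019 for i = 0, 1, 2, …
Apr 26, 2019 is 40 days after the start; 40 ÷ 13 = 3 remainder 1; since the remainder is 1, round up to i = 4. First occurrence in the window: #5 on May 8, 2019 (4×13 = 52 days in).
Nov 9, 2019 is 237 days after the start; 237 ÷ 13 = 18 remainder 3. Last occurrence in the window: #19 on Nov 6, 2019.
Occurrences #5 through #19: 15 in total.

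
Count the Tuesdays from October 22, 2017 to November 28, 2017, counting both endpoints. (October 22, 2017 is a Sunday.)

6

October 22, 2017 is a Sunday; the first Tuesday on or after it is October 24, 2017 (2 days later).
From October 24, 2017 to November 28, 2017: 7 + 28 = 35 days (rest of October, November).
35 ÷ 7 = 5 full weeks with remainder 0, so 5 more Tuesdays after the first → 6.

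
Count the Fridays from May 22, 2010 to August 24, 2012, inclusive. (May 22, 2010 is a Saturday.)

118

May 22, 2010 is a Saturday; the first Friday on or after it is May 28, 2010 (6 days later).
From May 28, 2010 to August 24, 2012: 217 + 365 + 237 = 819 days (rest of 2010, 2011, to August 24, 2012 in 2012).
819 ÷ 7 = 117 full weeks with remainder 0, so 117 more Fridays after the first → 118.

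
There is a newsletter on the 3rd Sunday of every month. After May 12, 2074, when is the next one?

May 20, 2074

May 2074 starts on a Tuesday; its first Sunday is the 6th, so the 3rd Sunday is the 20th — May 20, 2074.
May 20, 2074 is after May 12, 2074, so that is the next one.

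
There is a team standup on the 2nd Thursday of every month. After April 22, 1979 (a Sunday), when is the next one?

May 10, 1979

April 1979 starts on a Sunday; its first Thursday is the 5th, so the 2nd Thursday is the 12th — April 12, 1979.
That is not after April 22, 1979, so look at May 1979.
May 1979 starts on a Tuesday; its first Thursday is the 3rd, so the 2nd Thursday is the 10th — May 10, 1979.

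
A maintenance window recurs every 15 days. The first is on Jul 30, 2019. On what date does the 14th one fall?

The 14th occurrence is 13 intervals after the first: 13 × 15 = 195 days after Jul 30, 2019.
Jul has 31 days — 1 day to the end of Jul leaves 194.
Aug has 31 days (163 left).
Sep has 30 days (133 left).
Oct has 31 days (102 left).
Nov has 30 days (72 left).
Dec has 31 days (41 left).
Jan has 31 days (10 left).
10 days into Feb → Feb 10, 2020.

Feb 10, 2020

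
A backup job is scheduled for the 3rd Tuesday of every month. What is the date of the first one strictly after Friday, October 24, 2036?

November 18, 2036

October 2036 starts on a Wednesday; its first Tuesday is the 7th, so the 3rd Tuesday is the 21st — October 21, 2036.
That is not after October 24, 2036, so look at November 2036.
November 2036 starts on a Saturday; its first Tuesday is the 4th, so the 3rd Tuesday is the 18th — November 18, 2036.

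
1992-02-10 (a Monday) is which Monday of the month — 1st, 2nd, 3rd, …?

2nd

Day 10 falls in week ⌈10/7⌉ of the month.
Days 1–7 hold the 1st Monday, 8–14 the 2nd, 15–21 the 3rd, 22–28 the 4th, 29–31 the 5th.
10 is in the range for the 2nd.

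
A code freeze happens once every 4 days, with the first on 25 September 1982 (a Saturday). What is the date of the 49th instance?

5 April 1983

The 49th occurrence is 48 intervals after the first: 48 × 4 = 192 days after 25 September 1982.
September has 30 days — 5 days to the end of September leaves 187.
October has 31 days (156 left).
November has 30 days (126 left).
December has 31 days (95 left).
January has 31 days (64 left).
February has 28 days (36 left).
March has 31 days (5 left).
5 days into April → 5 April 1983.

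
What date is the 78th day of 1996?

January has 31 days (78 − 31 = 47 remain).
February has 29 days (47 − 29 = 18 remain).
18 into March → March 18.

18 March 1996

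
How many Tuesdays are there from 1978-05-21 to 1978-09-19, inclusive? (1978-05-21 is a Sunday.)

1978-05-21 is a Sunday; the first Tuesday on or after it is 1978-05-23 (2 days later).
From 1978-05-23 to 1978-09-19: 8 + 30 + 31 + 31 + 19 = 119 days (rest of May, June, July, August, September).
119 ÷ 7 = 17 full weeks with remainder 0, so 17 more Tuesdays after the first → 18.

18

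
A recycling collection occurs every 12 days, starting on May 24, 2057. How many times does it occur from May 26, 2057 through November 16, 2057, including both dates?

Occurrences land 12·i days after May 24, 2057 for i = 0, 1, 2, …
May 26, 2057 is 2 days after the start; 2 ÷ 12 = 0 remainder 2; since the remainder is 2, round up to i = 1. First occurrence in the window: #2 on June 5, 2057 (1×12 = 12 days in).
November 16, 2057 is 176 days after the start; 176 ÷ 12 = 14 remainder 8. Last occurrence in the window: #15 on November 8, 2057.
Occurrences #2 through #15: 14 in total.

14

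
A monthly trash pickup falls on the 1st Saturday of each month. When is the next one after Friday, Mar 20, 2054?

Mar 2054 starts on a Sunday, so its 1st Saturday is Mar 7, 2054 (6 days in).
That is not after Mar 20, 2054, so look at Apr 2054.
Apr 2054 starts on a Wednesday, so its 1st Saturday is Apr 4, 2054 (3 days in).

Apr 4, 2054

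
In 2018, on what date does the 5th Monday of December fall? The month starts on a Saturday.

2018-12-31

December 2018 begins on a Saturday, so the first Monday is December 3 (2 days later).
The 5th Monday is 4 weeks later: 3 + 28 = 31.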